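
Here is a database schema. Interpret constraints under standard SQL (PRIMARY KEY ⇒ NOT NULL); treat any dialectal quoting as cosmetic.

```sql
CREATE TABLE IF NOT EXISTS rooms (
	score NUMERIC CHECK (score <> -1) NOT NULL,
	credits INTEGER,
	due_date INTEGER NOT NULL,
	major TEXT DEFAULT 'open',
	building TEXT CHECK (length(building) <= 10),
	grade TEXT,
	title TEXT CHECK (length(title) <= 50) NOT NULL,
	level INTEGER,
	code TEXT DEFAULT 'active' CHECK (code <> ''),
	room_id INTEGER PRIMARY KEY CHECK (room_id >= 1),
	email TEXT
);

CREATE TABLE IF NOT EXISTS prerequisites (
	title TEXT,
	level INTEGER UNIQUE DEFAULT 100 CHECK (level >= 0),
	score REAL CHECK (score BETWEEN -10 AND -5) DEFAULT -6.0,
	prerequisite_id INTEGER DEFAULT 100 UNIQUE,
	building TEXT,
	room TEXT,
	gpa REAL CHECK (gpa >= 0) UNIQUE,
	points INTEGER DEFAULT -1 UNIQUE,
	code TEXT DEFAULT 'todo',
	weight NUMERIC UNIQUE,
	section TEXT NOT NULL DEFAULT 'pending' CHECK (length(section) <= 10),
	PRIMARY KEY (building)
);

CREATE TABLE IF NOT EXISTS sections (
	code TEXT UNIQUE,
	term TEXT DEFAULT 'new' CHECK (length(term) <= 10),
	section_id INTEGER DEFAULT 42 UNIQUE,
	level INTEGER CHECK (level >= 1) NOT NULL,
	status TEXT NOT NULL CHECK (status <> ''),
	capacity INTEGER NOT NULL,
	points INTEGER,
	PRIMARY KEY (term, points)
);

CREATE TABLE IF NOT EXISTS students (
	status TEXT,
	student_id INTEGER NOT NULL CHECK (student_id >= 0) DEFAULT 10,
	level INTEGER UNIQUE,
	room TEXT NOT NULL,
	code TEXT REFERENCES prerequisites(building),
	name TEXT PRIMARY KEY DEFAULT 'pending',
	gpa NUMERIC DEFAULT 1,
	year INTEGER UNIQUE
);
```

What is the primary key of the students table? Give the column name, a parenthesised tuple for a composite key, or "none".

name is declared PRIMARY KEY inline on the column.

name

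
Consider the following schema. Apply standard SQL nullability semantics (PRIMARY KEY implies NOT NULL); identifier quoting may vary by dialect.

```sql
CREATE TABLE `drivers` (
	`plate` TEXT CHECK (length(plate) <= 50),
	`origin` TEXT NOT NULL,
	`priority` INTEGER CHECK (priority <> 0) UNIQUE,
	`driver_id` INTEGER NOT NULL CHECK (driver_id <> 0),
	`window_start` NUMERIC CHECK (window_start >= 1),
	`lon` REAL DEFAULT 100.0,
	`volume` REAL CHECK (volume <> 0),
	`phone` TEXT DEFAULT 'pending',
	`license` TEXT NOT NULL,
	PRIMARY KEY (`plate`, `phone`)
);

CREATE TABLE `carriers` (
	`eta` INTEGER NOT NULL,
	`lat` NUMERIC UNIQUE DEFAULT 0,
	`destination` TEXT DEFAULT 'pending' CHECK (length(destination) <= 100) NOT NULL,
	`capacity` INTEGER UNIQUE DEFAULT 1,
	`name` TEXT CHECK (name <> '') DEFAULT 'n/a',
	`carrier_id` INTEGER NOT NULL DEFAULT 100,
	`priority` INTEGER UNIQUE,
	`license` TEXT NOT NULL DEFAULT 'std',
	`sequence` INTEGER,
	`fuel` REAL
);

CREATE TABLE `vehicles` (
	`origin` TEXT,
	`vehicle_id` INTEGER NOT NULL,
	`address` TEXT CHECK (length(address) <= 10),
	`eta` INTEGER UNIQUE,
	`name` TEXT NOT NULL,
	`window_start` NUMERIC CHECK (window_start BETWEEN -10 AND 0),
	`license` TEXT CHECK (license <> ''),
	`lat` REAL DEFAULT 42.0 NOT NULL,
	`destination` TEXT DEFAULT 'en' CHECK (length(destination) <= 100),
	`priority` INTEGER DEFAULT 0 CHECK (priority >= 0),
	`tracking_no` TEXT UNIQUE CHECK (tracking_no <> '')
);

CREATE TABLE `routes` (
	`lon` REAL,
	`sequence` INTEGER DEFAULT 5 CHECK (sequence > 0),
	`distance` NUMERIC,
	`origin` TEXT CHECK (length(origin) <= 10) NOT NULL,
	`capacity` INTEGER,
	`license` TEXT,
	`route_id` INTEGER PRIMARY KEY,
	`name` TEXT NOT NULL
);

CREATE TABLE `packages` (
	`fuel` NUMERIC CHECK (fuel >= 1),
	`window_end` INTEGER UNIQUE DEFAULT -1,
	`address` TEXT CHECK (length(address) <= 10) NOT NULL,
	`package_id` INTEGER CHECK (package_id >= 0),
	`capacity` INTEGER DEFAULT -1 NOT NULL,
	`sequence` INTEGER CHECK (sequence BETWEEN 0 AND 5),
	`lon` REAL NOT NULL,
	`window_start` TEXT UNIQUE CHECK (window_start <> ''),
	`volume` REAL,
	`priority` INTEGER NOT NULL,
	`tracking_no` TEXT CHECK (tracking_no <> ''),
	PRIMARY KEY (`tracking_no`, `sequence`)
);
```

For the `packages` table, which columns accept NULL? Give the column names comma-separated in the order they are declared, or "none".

- fuel: CHECK does not forbid NULL (a CHECK constraint passes when its expression is NULL) → nullable.
- window_end: UNIQUE does not imply NOT NULL → nullable.
- address: declared NOT NULL → not nullable.
- package_id: CHECK does not forbid NULL (a CHECK constraint passes when its expression is NULL) → nullable.
- capacity: declared NOT NULL → not nullable.
- sequence: part of the PRIMARY KEY, which implies NOT NULL → not nullable.
- lon: declared NOT NULL → not nullable.
- window_start: CHECK does not forbid NULL (a CHECK constraint passes when its expression is NULL) → nullable.
- volume: no NOT NULL constraint applies → nullable.
- priority: declared NOT NULL → not nullable.
- tracking_no: part of the PRIMARY KEY, which implies NOT NULL → not nullable.

fuel, window_end, package_id, window_start, volume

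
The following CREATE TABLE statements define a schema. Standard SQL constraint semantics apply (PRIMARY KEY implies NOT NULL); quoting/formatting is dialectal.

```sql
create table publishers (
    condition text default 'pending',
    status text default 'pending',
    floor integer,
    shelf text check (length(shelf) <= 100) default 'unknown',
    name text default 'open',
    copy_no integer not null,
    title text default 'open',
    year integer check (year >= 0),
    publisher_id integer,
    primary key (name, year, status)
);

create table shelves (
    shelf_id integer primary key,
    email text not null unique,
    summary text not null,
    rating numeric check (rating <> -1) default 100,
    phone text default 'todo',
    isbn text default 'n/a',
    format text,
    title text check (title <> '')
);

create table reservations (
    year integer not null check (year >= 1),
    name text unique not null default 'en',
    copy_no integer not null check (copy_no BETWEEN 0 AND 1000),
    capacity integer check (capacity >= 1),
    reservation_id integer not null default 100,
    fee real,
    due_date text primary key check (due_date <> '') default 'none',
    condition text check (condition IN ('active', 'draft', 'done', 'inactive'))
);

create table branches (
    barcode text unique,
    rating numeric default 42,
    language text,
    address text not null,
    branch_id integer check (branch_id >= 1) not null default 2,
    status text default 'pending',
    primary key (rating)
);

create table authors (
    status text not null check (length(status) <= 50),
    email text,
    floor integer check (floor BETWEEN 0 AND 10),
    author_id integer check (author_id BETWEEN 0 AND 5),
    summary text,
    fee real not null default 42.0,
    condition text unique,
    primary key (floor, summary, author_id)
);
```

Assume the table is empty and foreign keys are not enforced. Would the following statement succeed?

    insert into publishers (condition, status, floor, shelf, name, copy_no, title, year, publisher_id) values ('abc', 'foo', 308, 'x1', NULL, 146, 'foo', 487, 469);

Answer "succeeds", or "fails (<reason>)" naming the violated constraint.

name is explicitly set to NULL, but name is part of the PRIMARY KEY (implied NOT NULL).

fails (NOT NULL on name)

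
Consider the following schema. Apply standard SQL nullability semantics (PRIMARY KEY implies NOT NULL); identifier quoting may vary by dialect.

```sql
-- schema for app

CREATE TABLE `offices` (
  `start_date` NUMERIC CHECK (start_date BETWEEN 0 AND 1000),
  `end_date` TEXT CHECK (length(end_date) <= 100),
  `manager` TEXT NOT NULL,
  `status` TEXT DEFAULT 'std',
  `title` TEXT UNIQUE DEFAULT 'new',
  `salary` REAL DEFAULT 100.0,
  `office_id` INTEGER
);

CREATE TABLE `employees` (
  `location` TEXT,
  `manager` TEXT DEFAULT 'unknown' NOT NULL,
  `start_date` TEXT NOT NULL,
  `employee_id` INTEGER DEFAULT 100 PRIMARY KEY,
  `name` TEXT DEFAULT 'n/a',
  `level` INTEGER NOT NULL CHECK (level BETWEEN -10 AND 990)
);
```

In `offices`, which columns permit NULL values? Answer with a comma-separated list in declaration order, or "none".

- start_date: CHECK does not forbid NULL (a CHECK constraint passes when its expression is NULL) → nullable.
- end_date: CHECK does not forbid NULL (a CHECK constraint passes when its expression is NULL) → nullable.
- manager: declared NOT NULL → not nullable.
- status: DEFAULT only fills an omitted column; an explicit NULL is still allowed → nullable.
- title: UNIQUE does not imply NOT NULL → nullable.
- salary: DEFAULT only fills an omitted column; an explicit NULL is still allowed → nullable.
- office_id: no NOT NULL constraint applies → nullable.

start_date, end_date, status, title, salary, office_id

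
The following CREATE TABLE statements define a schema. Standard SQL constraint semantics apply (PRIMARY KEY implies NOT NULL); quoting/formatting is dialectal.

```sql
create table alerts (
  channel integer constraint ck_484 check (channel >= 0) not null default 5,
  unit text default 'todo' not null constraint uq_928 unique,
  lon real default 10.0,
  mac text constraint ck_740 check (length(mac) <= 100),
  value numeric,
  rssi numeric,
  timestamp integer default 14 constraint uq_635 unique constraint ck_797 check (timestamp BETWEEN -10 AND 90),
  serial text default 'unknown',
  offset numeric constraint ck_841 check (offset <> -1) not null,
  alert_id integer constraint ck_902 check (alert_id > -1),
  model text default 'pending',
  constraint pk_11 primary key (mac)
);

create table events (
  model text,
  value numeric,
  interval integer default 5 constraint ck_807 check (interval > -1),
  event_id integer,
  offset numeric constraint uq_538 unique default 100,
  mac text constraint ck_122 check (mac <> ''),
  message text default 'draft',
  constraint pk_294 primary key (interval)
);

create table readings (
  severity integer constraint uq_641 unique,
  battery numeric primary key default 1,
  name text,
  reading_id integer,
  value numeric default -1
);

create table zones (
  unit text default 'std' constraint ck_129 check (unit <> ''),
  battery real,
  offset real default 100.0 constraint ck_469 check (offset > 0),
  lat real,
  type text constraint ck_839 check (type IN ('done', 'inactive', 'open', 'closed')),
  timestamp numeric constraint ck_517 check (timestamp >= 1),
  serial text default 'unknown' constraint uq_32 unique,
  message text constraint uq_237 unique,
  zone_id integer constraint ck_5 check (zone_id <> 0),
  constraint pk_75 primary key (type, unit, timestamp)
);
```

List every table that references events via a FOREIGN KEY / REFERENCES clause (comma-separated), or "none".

none

No REFERENCES clause anywhere in the schema names events.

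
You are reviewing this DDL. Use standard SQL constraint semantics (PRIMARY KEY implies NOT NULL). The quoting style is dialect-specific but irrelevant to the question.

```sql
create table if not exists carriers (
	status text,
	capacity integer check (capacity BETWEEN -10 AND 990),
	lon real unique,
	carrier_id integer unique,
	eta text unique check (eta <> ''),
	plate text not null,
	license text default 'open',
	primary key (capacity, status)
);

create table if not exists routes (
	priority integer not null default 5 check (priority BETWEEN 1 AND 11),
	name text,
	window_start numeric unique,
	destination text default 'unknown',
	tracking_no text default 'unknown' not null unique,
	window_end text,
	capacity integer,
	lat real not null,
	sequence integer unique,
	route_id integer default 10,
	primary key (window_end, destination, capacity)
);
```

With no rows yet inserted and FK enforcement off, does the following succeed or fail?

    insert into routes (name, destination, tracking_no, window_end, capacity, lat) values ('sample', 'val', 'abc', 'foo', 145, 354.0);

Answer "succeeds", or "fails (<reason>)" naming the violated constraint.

NOT NULL columns: capacity is supplied; destination is supplied; lat is supplied; priority defaults to 5; tracking_no is supplied; window_end is supplied.
No constraint is violated.

succeeds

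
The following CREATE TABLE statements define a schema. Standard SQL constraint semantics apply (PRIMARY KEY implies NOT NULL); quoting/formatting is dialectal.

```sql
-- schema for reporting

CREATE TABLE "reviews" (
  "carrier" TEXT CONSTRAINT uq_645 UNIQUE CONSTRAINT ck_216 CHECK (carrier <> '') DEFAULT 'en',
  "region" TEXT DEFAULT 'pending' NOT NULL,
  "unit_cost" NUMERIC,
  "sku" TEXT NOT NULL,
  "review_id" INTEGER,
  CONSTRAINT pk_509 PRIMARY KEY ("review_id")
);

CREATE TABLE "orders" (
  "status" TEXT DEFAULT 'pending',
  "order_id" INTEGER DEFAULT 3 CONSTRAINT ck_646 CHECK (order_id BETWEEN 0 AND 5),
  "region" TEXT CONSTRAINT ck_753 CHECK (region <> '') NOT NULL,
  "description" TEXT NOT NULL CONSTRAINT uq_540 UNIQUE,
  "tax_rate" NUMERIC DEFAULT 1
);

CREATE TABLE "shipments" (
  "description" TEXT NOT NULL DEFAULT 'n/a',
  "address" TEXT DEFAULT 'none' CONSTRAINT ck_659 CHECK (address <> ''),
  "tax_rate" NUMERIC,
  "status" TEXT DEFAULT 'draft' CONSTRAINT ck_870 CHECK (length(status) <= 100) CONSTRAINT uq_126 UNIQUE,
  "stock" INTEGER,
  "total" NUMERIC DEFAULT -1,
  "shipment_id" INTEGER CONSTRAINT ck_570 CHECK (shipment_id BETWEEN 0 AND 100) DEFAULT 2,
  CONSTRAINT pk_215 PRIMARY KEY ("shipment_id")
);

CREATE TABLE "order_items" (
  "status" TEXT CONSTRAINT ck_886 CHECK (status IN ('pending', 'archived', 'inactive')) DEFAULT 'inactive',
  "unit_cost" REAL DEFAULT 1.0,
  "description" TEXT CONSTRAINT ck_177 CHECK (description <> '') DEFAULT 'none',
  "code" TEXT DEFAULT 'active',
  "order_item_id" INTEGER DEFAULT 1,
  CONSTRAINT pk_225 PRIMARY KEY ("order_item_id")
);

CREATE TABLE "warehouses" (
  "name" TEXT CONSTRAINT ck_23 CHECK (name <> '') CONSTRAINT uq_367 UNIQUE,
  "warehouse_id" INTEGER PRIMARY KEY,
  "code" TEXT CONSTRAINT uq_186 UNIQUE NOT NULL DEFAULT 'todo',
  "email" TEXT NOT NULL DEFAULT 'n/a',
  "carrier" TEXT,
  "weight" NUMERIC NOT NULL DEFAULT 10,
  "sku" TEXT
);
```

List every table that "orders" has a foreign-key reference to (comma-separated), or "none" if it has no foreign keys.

none

No column in orders has a REFERENCES clause.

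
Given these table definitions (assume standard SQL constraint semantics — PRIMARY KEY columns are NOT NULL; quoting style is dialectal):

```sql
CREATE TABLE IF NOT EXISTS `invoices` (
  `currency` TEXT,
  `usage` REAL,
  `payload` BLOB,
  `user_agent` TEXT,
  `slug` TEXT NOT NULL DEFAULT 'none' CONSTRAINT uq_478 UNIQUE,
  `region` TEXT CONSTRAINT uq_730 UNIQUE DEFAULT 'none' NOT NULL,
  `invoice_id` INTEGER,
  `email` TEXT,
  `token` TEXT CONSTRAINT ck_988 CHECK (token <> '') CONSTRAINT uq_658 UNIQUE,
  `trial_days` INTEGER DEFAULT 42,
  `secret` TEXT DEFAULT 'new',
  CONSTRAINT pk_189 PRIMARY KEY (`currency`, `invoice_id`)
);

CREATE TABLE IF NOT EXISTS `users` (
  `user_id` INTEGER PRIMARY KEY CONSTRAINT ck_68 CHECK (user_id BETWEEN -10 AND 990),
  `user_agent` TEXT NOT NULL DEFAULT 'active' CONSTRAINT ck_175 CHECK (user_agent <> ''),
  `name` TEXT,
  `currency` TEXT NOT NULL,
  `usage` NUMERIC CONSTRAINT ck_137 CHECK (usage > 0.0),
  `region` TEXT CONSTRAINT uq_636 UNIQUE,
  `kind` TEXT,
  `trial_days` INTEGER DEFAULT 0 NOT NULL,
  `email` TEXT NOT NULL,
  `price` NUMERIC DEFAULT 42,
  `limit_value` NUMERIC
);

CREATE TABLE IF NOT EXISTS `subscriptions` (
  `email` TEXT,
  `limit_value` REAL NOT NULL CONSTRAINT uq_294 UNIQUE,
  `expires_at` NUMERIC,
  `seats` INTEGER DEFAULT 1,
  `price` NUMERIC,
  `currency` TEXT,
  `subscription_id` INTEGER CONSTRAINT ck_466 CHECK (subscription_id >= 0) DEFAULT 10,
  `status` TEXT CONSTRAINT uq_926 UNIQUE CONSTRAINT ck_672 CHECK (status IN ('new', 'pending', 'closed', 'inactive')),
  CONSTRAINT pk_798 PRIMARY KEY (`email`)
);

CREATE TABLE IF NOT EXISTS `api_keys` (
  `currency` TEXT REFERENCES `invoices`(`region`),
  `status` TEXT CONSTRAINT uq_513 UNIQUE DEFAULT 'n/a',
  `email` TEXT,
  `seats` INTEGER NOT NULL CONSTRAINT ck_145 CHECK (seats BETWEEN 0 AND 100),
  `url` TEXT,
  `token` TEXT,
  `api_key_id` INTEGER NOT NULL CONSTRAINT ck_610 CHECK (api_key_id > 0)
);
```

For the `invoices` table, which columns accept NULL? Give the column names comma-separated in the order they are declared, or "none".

- currency: part of the PRIMARY KEY, which implies NOT NULL → not nullable.
- usage: no NOT NULL constraint applies → nullable.
- payload: no NOT NULL constraint applies → nullable.
- user_agent: no NOT NULL constraint applies → nullable.
- slug: declared NOT NULL → not nullable.
- region: declared NOT NULL → not nullable.
- invoice_id: part of the PRIMARY KEY, which implies NOT NULL → not nullable.
- email: no NOT NULL constraint applies → nullable.
- token: CHECK does not forbid NULL (a CHECK constraint passes when its expression is NULL) → nullable.
- trial_days: DEFAULT only fills an omitted column; an explicit NULL is still allowed → nullable.
- secret: DEFAULT only fills an omitted column; an explicit NULL is still allowed → nullable.

usage, payload, user_agent, email, token, trial_days, secret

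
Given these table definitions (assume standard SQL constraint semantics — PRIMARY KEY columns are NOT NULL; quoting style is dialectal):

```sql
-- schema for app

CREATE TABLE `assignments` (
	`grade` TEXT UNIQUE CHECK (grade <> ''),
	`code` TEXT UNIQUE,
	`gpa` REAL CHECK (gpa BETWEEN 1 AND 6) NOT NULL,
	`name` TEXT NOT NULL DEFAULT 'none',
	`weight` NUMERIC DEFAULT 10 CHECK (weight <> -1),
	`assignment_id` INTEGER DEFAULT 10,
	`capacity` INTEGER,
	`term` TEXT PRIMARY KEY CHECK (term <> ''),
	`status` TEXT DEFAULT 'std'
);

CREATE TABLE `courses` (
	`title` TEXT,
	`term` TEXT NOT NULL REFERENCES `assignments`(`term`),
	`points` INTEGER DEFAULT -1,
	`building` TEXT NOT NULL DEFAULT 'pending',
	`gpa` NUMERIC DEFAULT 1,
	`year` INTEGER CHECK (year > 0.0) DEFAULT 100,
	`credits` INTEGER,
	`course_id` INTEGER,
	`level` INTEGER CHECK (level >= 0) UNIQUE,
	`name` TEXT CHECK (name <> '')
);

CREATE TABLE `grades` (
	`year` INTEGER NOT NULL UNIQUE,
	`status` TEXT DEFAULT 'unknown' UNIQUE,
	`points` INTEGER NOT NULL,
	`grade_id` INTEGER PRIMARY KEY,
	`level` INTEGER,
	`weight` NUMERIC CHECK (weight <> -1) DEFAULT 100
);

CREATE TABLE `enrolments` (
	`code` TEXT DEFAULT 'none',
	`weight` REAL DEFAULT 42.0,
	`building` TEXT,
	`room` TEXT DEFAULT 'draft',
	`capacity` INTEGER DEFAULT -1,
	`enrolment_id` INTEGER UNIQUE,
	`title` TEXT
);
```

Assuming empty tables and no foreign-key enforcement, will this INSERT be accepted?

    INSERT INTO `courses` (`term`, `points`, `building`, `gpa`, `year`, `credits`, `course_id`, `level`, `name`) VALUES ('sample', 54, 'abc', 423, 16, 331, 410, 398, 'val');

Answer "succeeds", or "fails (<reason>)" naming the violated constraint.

succeeds

NOT NULL columns: building is supplied; term is supplied.
CHECK constraints: 16 satisfies (year > 0.0); 398 satisfies (level >= 0); 'val' satisfies (name <> '').
No constraint is violated.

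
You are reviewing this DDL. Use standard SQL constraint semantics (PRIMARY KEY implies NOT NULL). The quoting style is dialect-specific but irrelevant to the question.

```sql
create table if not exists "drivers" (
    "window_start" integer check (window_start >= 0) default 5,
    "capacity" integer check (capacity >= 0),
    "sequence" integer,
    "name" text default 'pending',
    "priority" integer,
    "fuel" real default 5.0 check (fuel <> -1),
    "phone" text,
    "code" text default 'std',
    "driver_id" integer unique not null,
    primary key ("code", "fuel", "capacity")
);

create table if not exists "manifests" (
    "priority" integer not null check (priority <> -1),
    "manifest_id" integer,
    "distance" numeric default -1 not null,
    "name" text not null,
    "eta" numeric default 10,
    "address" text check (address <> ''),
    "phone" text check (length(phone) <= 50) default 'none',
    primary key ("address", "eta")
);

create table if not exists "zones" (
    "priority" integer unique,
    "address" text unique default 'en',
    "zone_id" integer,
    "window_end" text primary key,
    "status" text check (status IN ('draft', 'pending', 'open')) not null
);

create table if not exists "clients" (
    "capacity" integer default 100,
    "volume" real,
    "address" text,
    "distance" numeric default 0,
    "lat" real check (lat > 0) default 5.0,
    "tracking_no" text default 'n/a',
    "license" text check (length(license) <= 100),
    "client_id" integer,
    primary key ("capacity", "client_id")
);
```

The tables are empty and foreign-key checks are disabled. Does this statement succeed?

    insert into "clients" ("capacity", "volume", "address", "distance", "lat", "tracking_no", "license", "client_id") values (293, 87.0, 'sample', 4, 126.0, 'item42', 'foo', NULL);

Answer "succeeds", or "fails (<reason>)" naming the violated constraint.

client_id is explicitly set to NULL, but client_id is part of the PRIMARY KEY (implied NOT NULL).

fails (NOT NULL on client_id)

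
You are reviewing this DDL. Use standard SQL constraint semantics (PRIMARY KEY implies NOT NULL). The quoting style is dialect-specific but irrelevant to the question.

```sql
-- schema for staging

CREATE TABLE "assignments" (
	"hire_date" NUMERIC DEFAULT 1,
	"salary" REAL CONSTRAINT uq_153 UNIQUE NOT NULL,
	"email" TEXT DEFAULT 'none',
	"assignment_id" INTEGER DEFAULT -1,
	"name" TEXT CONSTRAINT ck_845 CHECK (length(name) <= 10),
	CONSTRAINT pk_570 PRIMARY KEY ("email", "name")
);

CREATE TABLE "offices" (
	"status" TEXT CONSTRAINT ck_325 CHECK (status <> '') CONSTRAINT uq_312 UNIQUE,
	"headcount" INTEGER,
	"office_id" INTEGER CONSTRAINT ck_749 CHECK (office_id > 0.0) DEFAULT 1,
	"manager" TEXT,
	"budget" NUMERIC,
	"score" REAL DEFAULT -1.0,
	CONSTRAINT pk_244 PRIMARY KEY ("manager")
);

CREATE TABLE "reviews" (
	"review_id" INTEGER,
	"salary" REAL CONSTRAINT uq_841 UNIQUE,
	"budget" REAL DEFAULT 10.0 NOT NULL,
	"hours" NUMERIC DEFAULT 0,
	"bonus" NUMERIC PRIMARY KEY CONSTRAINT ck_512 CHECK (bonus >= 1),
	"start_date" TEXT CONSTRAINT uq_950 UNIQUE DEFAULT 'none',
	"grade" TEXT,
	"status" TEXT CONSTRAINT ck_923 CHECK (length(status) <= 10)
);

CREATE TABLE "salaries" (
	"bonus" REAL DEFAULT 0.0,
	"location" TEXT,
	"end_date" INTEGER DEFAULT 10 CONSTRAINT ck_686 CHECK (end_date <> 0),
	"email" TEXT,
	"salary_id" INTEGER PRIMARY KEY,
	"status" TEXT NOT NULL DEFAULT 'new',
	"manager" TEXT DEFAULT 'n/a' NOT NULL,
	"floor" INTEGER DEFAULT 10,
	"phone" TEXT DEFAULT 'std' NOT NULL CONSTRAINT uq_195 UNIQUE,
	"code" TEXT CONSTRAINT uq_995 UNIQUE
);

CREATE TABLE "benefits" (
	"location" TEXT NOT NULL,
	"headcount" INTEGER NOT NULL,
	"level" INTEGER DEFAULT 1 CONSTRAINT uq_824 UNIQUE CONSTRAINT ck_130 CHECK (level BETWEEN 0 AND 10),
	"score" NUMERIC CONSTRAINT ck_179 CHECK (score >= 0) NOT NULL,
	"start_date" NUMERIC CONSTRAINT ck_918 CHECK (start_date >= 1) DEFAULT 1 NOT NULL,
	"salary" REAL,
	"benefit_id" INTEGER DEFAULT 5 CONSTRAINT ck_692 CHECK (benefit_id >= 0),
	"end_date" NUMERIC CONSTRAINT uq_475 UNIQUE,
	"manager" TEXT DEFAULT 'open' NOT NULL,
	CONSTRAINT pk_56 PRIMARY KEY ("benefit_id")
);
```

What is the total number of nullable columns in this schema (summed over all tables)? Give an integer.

assignments: 2 nullable (hire_date, assignment_id — PK (email, name) and explicit NOT NULL columns excluded).
offices: 5 nullable (status, headcount, office_id, budget, score — PK (manager) and explicit NOT NULL columns excluded).
reviews: 6 nullable (review_id, salary, hours, start_date, grade, status — PK (bonus) and explicit NOT NULL columns excluded).
salaries: 6 nullable (bonus, location, end_date, email, floor, code — PK (salary_id) and explicit NOT NULL columns excluded).
benefits: 3 nullable (level, salary, end_date — PK (benefit_id) and explicit NOT NULL columns excluded).
Total: 2 + 5 + 6 + 6 + 3 = 22.

22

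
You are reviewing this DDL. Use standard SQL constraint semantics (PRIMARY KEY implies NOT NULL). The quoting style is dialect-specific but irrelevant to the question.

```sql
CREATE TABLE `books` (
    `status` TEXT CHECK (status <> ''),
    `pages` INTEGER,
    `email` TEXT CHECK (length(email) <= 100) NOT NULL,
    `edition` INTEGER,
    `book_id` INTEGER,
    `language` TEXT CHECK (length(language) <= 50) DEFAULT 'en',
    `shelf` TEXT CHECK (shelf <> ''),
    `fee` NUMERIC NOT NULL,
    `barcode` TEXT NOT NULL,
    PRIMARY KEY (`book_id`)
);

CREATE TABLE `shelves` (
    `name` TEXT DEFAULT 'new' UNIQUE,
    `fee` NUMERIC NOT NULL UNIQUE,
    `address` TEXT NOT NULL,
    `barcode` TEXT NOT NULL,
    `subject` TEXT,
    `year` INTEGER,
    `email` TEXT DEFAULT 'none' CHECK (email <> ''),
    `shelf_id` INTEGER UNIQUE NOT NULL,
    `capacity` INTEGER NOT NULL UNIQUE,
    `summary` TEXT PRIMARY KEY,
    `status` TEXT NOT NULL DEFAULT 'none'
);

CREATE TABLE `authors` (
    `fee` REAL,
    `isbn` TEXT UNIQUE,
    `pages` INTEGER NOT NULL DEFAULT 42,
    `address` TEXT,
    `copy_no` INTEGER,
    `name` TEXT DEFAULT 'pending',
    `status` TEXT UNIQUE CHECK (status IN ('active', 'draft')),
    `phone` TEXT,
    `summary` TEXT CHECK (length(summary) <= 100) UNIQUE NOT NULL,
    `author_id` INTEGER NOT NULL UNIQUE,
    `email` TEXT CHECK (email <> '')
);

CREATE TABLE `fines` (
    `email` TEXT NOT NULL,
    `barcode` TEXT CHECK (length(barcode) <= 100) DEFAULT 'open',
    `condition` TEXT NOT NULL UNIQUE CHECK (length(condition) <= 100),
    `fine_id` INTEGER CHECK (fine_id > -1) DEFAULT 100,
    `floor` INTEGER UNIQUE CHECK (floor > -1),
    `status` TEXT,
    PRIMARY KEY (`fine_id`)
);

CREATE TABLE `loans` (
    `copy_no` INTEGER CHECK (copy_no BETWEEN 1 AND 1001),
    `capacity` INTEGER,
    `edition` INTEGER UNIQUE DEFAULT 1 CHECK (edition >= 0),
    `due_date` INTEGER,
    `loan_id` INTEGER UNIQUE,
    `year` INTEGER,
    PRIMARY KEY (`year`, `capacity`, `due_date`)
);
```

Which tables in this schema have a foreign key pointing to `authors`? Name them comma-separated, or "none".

none

No REFERENCES clause anywhere in the schema names authors.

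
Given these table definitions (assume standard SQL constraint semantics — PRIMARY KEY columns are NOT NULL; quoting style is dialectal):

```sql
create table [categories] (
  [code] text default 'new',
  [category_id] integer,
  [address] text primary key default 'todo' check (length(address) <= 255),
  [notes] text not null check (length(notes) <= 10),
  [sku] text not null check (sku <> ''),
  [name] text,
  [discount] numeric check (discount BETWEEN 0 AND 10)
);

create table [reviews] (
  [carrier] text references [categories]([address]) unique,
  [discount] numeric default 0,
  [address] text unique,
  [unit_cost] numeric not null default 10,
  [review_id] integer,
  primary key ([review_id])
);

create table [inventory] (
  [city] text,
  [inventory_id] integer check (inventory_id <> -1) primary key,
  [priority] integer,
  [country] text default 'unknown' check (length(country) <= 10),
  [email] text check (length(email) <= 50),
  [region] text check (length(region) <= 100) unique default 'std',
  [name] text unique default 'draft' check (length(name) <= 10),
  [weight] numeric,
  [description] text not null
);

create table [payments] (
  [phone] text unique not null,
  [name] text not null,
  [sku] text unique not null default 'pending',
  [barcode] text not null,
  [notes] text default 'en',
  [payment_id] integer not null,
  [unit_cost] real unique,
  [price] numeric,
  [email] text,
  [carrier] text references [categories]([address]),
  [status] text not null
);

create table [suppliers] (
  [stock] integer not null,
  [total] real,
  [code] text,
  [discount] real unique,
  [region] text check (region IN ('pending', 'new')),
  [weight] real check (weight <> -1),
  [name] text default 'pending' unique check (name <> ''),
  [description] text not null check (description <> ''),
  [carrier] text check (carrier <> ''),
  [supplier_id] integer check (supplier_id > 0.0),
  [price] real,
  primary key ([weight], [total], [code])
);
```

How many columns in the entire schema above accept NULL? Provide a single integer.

25

categories: 4 nullable (code, category_id, name, discount — PK (address) and explicit NOT NULL columns excluded).
reviews: 3 nullable (carrier, discount, address — PK (review_id) and explicit NOT NULL columns excluded).
inventory: 7 nullable (city, priority, country, email, region, name, weight — PK (inventory_id) and explicit NOT NULL columns excluded).
payments: 5 nullable (notes, unit_cost, price, email, carrier — PK none and explicit NOT NULL columns excluded).
suppliers: 6 nullable (discount, region, name, carrier, supplier_id, price — PK (weight, total, code) and explicit NOT NULL columns excluded).
Total: 4 + 3 + 7 + 5 + 6 = 25.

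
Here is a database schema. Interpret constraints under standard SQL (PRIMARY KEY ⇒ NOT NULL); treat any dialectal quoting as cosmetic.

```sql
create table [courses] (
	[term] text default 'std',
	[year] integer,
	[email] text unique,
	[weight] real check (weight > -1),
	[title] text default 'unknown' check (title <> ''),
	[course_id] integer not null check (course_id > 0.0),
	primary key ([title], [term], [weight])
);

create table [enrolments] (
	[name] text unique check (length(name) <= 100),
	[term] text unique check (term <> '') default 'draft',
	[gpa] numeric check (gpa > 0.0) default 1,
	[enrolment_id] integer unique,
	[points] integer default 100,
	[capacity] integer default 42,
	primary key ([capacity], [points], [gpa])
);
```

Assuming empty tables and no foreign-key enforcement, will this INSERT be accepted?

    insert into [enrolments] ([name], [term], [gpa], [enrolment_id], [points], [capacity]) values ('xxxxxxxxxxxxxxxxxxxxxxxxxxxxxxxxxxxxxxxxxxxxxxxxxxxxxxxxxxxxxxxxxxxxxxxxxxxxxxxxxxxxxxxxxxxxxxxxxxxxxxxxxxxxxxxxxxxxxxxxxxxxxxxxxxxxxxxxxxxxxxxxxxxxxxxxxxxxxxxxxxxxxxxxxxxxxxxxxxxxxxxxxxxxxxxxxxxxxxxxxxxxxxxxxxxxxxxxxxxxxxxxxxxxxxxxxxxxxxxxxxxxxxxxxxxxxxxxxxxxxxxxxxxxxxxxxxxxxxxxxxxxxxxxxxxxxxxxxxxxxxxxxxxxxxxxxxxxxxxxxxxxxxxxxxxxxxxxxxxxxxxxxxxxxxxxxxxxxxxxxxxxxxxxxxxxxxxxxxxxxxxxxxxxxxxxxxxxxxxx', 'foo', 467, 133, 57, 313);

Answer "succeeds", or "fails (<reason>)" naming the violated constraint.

The value 'xxxxxxxxxxxxxxxxxxxxxxxxxxxxxxxxxxxxxxxxxxxxxxxxxxxxxxxxxxxxxxxxxxxxxxxxxxxxxxxxxxxxxxxxxxxxxxxxxxxxxxxxxxxxxxxxxxxxxxxxxxxxxxxxxxxxxxxxxxxxxxxxxxxxxxxxxxxxxxxxxxxxxxxxxxxxxxxxxxxxxxxxxxxxxxxxxxxxxxxxxxxxxxxxxxxxxxxxxxxxxxxxxxxxxxxxxxxxxxxxxxxxxxxxxxxxxxxxxxxxxxxxxxxxxxxxxxxxxxxxxxxxxxxxxxxxxxxxxxxxxxxxxxxxxxxxxxxxxxxxxxxxxxxxxxxxxxxxxxxxxxxxxxxxxxxxxxxxxxxxxxxxxxxxxxxxxxxxxxxxxxxxxxxxxxxxxxxxxxxx' for name violates CHECK (length(name) <= 100).

fails (CHECK on name)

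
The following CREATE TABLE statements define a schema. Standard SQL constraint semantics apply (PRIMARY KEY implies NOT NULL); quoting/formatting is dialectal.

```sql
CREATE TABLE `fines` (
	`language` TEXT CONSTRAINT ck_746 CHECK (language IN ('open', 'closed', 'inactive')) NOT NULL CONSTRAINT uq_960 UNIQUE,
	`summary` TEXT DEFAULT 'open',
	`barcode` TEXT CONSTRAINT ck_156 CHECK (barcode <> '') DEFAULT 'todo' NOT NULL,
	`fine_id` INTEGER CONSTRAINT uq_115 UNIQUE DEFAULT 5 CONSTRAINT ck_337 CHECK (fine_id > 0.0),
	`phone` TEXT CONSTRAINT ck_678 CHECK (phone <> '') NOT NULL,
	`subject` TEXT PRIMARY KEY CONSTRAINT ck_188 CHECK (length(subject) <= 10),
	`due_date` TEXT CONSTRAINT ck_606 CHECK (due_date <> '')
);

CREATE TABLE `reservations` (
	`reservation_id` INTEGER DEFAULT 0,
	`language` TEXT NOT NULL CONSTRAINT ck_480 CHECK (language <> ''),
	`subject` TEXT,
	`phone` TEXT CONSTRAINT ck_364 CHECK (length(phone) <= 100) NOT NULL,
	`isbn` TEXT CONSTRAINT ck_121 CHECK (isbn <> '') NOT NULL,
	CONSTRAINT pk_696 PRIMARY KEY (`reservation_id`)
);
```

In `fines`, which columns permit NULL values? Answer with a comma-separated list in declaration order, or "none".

summary, fine_id, due_date

- language: declared NOT NULL → not nullable.
- summary: DEFAULT only fills an omitted column; an explicit NULL is still allowed → nullable.
- barcode: declared NOT NULL → not nullable.
- fine_id: CHECK does not forbid NULL (a CHECK constraint passes when its expression is NULL) → nullable.
- phone: declared NOT NULL → not nullable.
- subject: part of the PRIMARY KEY, which implies NOT NULL → not nullable.
- due_date: CHECK does not forbid NULL (a CHECK constraint passes when its expression is NULL) → nullable.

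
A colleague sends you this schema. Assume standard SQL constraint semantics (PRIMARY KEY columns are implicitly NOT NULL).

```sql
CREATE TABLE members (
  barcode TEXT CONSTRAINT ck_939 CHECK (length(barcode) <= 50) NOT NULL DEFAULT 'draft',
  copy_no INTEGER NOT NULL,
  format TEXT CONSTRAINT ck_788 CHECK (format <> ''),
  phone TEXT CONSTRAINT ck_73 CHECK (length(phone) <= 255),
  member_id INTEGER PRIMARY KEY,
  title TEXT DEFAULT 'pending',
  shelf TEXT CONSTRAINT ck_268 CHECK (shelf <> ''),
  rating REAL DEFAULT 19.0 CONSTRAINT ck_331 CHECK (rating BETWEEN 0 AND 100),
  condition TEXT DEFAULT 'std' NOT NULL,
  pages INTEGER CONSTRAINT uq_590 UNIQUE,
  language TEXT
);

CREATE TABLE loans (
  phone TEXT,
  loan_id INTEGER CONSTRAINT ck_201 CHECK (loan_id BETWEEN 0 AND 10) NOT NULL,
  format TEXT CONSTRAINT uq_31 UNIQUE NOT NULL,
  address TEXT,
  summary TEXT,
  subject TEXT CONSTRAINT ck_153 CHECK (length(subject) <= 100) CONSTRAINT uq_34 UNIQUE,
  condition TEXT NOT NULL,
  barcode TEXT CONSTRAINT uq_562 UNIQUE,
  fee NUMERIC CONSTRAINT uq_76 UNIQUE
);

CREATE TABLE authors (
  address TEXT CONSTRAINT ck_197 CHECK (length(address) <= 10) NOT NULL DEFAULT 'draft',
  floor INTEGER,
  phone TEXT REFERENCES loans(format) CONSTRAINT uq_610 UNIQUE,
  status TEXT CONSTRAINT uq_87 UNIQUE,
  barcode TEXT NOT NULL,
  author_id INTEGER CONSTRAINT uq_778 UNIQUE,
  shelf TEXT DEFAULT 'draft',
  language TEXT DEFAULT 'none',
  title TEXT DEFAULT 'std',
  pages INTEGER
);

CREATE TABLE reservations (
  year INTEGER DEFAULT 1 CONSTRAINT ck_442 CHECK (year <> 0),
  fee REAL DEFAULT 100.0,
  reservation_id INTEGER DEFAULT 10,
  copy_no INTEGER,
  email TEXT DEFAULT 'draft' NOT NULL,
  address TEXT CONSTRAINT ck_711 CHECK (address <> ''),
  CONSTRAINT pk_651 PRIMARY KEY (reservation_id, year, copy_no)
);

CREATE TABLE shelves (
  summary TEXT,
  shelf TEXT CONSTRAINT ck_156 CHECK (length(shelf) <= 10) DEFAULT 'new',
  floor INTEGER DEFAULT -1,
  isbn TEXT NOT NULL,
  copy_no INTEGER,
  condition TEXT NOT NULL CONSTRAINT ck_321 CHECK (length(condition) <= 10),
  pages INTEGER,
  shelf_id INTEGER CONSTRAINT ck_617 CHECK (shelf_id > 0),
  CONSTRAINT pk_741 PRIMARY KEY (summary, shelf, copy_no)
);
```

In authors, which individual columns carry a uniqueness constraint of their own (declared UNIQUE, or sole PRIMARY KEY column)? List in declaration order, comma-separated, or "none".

- address: no UNIQUE or single-column PK constraint.
- floor: no UNIQUE or single-column PK constraint.
- phone: declared UNIQUE → unique.
- status: declared UNIQUE → unique.
- barcode: no UNIQUE or single-column PK constraint.
- author_id: declared UNIQUE → unique.
- shelf: no UNIQUE or single-column PK constraint.
- language: no UNIQUE or single-column PK constraint.
- title: no UNIQUE or single-column PK constraint.
- pages: no UNIQUE or single-column PK constraint.

phone, status, author_id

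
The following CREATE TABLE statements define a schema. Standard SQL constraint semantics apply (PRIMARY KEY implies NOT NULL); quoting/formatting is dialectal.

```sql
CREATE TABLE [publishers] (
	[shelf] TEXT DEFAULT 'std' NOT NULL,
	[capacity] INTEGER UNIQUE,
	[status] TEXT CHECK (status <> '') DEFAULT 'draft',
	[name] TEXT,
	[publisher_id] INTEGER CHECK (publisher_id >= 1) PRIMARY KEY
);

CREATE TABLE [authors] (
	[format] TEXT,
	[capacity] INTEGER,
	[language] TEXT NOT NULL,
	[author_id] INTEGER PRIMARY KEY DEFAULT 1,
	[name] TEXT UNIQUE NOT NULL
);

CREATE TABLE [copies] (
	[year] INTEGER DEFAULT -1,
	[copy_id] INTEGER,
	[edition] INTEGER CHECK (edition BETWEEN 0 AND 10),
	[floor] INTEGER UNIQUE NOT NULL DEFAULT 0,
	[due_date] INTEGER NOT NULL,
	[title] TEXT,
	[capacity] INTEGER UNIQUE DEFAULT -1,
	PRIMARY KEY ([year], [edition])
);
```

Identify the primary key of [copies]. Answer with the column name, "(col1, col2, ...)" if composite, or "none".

A table-level PRIMARY KEY clause names 2 columns: year, edition.
This is a composite key — the combination is unique, not each column individually.

(year, edition)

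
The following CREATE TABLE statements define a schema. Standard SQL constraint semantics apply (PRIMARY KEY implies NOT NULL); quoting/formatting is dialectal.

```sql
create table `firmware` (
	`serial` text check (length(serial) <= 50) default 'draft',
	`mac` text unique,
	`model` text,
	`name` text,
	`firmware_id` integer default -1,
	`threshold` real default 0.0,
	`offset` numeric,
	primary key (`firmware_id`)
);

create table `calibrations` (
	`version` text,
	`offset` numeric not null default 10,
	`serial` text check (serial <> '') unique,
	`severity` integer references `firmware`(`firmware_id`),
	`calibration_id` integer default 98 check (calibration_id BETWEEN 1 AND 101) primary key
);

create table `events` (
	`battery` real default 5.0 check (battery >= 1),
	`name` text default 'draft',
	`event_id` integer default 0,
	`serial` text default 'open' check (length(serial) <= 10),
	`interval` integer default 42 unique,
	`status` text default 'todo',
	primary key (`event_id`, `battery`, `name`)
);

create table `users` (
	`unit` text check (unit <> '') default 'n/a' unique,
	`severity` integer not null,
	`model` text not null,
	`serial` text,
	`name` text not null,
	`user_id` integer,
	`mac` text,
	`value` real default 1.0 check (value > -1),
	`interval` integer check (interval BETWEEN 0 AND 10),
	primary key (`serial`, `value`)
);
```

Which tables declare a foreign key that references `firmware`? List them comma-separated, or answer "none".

calibrations

- calibrations.severity references firmware(firmware_id).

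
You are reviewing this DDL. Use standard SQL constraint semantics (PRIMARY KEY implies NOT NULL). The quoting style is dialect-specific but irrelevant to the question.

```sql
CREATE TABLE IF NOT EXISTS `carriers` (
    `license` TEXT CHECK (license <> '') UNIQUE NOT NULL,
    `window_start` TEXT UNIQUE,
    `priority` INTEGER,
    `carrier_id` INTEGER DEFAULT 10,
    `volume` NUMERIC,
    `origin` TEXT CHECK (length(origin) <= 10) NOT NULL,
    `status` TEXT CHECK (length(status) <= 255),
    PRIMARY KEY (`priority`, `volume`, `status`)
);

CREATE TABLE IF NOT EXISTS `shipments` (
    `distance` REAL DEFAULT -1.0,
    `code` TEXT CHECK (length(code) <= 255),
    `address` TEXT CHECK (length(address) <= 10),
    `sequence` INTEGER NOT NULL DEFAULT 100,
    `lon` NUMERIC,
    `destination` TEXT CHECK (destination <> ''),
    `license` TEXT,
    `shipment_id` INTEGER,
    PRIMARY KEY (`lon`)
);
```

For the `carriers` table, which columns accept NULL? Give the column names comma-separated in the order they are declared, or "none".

window_start, carrier_id

- license: declared NOT NULL → not nullable.
- window_start: UNIQUE does not imply NOT NULL → nullable.
- priority: part of the PRIMARY KEY, which implies NOT NULL → not nullable.
- carrier_id: DEFAULT only fills an omitted column; an explicit NULL is still allowed → nullable.
- volume: part of the PRIMARY KEY, which implies NOT NULL → not nullable.
- origin: declared NOT NULL → not nullable.
- status: part of the PRIMARY KEY, which implies NOT NULL → not nullable.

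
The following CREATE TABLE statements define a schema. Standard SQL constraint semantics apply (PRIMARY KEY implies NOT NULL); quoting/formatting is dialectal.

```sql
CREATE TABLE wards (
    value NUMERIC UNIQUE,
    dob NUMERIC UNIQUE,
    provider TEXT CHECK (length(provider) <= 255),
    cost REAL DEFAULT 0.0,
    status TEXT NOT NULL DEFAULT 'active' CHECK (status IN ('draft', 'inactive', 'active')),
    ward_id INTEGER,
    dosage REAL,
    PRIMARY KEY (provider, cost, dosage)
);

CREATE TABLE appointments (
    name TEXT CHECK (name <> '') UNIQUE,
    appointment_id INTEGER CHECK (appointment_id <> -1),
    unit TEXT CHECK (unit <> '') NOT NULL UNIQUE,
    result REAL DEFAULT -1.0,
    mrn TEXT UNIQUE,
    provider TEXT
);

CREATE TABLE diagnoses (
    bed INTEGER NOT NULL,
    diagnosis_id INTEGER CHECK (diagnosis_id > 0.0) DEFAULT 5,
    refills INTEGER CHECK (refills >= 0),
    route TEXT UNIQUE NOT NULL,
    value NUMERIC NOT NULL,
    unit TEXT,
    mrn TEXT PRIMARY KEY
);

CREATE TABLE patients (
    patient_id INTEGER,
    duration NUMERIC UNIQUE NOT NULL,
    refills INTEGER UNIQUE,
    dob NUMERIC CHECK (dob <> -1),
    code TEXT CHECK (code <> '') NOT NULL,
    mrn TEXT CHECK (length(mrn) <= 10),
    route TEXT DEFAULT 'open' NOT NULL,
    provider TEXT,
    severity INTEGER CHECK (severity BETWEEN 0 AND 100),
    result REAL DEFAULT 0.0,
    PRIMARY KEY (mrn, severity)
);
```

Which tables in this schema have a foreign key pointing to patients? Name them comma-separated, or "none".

none

No REFERENCES clause anywhere in the schema names patients.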